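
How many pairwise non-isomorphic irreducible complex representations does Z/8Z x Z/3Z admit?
24

Explanation: The number of irreducible complex representations of a finite group equals its number of conjugacy classes. Z/8Z x Z/3Z is abelian of order 24, so every element is its own conjugacy class: 24 classes, so Z/8Z x Z/3Z (order 24) has exactly 24 irreducible complex representations.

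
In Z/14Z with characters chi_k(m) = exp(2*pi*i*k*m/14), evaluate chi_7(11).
chi_7(11) = zeta_14^77 = -1

Details: chi_7(11) = zeta_14^(7*11) = zeta_14^77. Since zeta_14^14 = 1, this equals zeta_14^7 = exp(2*pi*i*7/14) = -1.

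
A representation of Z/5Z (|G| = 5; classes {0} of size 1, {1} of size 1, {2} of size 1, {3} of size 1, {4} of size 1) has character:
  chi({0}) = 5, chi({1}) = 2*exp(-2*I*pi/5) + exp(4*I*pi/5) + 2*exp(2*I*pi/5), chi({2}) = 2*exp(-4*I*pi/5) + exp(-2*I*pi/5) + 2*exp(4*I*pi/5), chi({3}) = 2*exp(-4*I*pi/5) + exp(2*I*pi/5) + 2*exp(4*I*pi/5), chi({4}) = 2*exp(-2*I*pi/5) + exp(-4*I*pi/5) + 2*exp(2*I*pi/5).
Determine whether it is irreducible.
Not irreducible (reducible): <chi, chi> = 9 > 1.

<chi, chi> = (1/|G|) sum_C |C| * |chi(C)|^2 = (1/5)[1*|5|^2 + 1*|2*exp(-2*I*pi/5) + exp(4*I*pi/5) + 2*exp(2*I*pi/5)|^2 + 1*|2*exp(-4*I*pi/5) + exp(-2*I*pi/5) + 2*exp(4*I*pi/5)|^2 + 1*|2*exp(-4*I*pi/5) + exp(2*I*pi/5) + 2*exp(4*I*pi/5)|^2 + 1*|2*exp(-2*I*pi/5) + exp(-4*I*pi/5) + 2*exp(2*I*pi/5)|^2]
  = (1/5)[(25) + (9 + 6*exp(-4*I*pi/5) + 2*exp(-2*I*pi/5) + 2*exp(2*I*pi/5) + 6*exp(4*I*pi/5)) + (9 + 6*exp(-2*I*pi/5) + 2*exp(-4*I*pi/5) + 2*exp(4*I*pi/5) + 6*exp(2*I*pi/5)) + (9 + 6*exp(-2*I*pi/5) + 2*exp(-4*I*pi/5) + 2*exp(4*I*pi/5) + 6*exp(2*I*pi/5)) + (9 + 6*exp(-4*I*pi/5) + 2*exp(-2*I*pi/5) + 2*exp(2*I*pi/5) + 6*exp(4*I*pi/5))] = 45/5 = 9.
(Exp terms are combined using exp(i*s)*conj(exp(i*t)) = exp(i*(s-t)), and sums of them are collapsed using the identity that for every m > 1 the m distinct m-th roots of unity sum to 0, e.g. 1 + exp(2*I*pi/3) + exp(-2*I*pi/3) = 0.)
A character is irreducible iff <chi, chi> = 1, so this representation is reducible.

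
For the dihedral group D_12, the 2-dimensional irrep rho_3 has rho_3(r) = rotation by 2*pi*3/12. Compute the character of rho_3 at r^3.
chi_{rho_3}(r^3) = 2*cos(2*pi*3*3/12) = 0

rho_3(r^3) is rotation by angle 2*pi*3*3/12, whose trace is 2*cos(2*pi*3*3/12) = 0.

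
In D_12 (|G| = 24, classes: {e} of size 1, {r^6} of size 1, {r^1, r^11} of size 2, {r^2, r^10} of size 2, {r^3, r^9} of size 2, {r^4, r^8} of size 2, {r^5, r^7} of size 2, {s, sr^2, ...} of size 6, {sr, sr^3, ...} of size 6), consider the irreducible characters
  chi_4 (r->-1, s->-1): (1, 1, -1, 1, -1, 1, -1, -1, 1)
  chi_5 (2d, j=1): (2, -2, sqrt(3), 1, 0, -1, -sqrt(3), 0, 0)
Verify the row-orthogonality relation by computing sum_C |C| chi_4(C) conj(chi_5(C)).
Sum = 0; so <chi_4, chi_5> = 0 (distinct irreducibles are orthogonal).

Reasoning: Compute term by term over conjugacy classes (|C| * chi_4(C) * conj(chi_5(C))):
  1*(1)*conj(2) + 1*(1)*conj(-2) + 2*(-1)*conj(sqrt(3)) + 2*(1)*conj(1) + 2*(-1)*conj(0) + 2*(1)*conj(-1) + 2*(-1)*conj(-sqrt(3)) + 6*(-1)*conj(0) + 6*(1)*conj(0)
  = (2) + (-2) + (-2*sqrt(3)) + (2) + (0) + (-2) + (2*sqrt(3)) + (0) + (0)
  = 0.
Dividing by |G| = 24 gives 0/24 = 0, matching the row-orthogonality relation <chi_4, chi_5> = [chi_4 = chi_5].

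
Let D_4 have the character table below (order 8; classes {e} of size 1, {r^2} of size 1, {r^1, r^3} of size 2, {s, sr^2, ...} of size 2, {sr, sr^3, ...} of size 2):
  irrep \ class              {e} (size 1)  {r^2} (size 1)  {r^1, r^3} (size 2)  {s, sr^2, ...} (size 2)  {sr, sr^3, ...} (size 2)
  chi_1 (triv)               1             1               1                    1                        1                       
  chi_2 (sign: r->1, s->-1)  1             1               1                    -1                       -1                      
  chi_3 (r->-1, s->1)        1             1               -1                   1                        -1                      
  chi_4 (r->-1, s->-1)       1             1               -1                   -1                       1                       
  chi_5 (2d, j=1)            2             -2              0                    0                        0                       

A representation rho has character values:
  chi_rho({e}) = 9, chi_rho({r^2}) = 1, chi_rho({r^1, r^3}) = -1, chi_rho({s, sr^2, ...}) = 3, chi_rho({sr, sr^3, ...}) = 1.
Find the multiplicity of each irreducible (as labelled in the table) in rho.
Multiplicities: chi_1: 2, chi_2: 0, chi_3: 2, chi_4: 1, chi_5: 2.

Explanation: Use <chi_rho, chi> = (1/|G|) sum_C |C| * chi_rho(C) * conj(chi(C)) with |G| = 8 for each irreducible chi in the table:
  <chi_rho, chi_1> = (1/8)[1*(9)*conj(1) + 1*(1)*conj(1) + 2*(-1)*conj(1) + 2*(3)*conj(1) + 2*(1)*conj(1)]
      = (1/8)[(9) + (1) + (-2) + (6) + (2)] = 16/8 = 2
  <chi_rho, chi_2> = (1/8)[1*(9)*conj(1) + 1*(1)*conj(1) + 2*(-1)*conj(1) + 2*(3)*conj(-1) + 2*(1)*conj(-1)]
      = (1/8)[(9) + (1) + (-2) + (-6) + (-2)] = 0/8 = 0
  <chi_rho, chi_3> = (1/8)[1*(9)*conj(1) + 1*(1)*conj(1) + 2*(-1)*conj(-1) + 2*(3)*conj(1) + 2*(1)*conj(-1)]
      = (1/8)[(9) + (1) + (2) + (6) + (-2)] = 16/8 = 2
  <chi_rho, chi_4> = (1/8)[1*(9)*conj(1) + 1*(1)*conj(1) + 2*(-1)*conj(-1) + 2*(3)*conj(-1) + 2*(1)*conj(1)]
      = (1/8)[(9) + (1) + (2) + (-6) + (2)] = 8/8 = 1
  <chi_rho, chi_5> = (1/8)[1*(9)*conj(2) + 1*(1)*conj(-2) + 2*(-1)*conj(0) + 2*(3)*conj(0) + 2*(1)*conj(0)]
      = (1/8)[(18) + (-2) + (0) + (0) + (0)] = 16/8 = 2
Dimension check: dim(rho) = sum (mult * dim) = 2*1 + 0*1 + 2*1 + 1*1 + 2*2 = 9 = chi_rho(e) = 9.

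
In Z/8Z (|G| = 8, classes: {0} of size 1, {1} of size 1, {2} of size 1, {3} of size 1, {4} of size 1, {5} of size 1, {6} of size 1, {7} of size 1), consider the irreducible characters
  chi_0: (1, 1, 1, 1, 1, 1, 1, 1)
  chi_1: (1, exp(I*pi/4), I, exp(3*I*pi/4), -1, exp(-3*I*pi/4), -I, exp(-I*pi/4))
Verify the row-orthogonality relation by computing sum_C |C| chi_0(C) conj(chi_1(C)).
Sum = 0; so <chi_0, chi_1> = 0 (distinct irreducibles are orthogonal).

Reasoning: Compute term by term over conjugacy classes (|C| * chi_0(C) * conj(chi_1(C))):
  1*(1)*conj(1) + 1*(1)*conj(exp(I*pi/4)) + 1*(1)*conj(I) + 1*(1)*conj(exp(3*I*pi/4)) + 1*(1)*conj(-1) + 1*(1)*conj(exp(-3*I*pi/4)) + 1*(1)*conj(-I) + 1*(1)*conj(exp(-I*pi/4))
  = (1) + (exp(-I*pi/4)) + (-I) + (exp(-3*I*pi/4)) + (-1) + (exp(3*I*pi/4)) + (I) + (exp(I*pi/4))
  = 0.
(Exp terms are combined using exp(i*s)*conj(exp(i*t)) = exp(i*(s-t)), and sums of them are collapsed using the identity that for every m > 1 the m distinct m-th roots of unity sum to 0, e.g. 1 + exp(2*I*pi/3) + exp(-2*I*pi/3) = 0.)
Dividing by |G| = 8 gives 0/8 = 0, matching the row-orthogonality relation <chi_0, chi_1> = [chi_0 = chi_1].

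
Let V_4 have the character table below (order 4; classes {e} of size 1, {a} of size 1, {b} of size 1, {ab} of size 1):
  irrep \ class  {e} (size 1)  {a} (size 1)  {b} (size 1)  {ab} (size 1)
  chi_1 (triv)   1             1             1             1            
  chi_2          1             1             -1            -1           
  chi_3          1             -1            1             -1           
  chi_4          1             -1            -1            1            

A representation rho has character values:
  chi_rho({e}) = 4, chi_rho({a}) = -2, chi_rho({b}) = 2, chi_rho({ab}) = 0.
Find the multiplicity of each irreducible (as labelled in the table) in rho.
Multiplicities: chi_1: 1, chi_2: 0, chi_3: 2, chi_4: 1.

Solution. Use <chi_rho, chi> = (1/|G|) sum_C |C| * chi_rho(C) * conj(chi(C)) with |G| = 4 for each irreducible chi in the table:
  <chi_rho, chi_1> = (1/4)[1*(4)*conj(1) + 1*(-2)*conj(1) + 1*(2)*conj(1) + 1*(0)*conj(1)]
      = (1/4)[(4) + (-2) + (2) + (0)] = 4/4 = 1
  <chi_rho, chi_2> = (1/4)[1*(4)*conj(1) + 1*(-2)*conj(1) + 1*(2)*conj(-1) + 1*(0)*conj(-1)]
      = (1/4)[(4) + (-2) + (-2) + (0)] = 0/4 = 0
  <chi_rho, chi_3> = (1/4)[1*(4)*conj(1) + 1*(-2)*conj(-1) + 1*(2)*conj(1) + 1*(0)*conj(-1)]
      = (1/4)[(4) + (2) + (2) + (0)] = 8/4 = 2
  <chi_rho, chi_4> = (1/4)[1*(4)*conj(1) + 1*(-2)*conj(-1) + 1*(2)*conj(-1) + 1*(0)*conj(1)]
      = (1/4)[(4) + (2) + (-2) + (0)] = 4/4 = 1
Dimension check: dim(rho) = sum (mult * dim) = 1*1 + 0*1 + 2*1 + 1*1 = 4 = chi_rho(e) = 4.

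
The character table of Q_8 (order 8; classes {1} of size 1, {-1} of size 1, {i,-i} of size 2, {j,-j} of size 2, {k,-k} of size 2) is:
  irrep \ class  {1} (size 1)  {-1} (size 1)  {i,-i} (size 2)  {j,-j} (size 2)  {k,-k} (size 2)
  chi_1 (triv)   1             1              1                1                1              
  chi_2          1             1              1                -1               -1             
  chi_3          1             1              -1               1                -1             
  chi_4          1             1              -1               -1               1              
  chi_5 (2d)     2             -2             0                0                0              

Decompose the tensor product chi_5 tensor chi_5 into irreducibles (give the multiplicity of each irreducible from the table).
chi_5 tensor chi_5 = chi_1 + chi_2 + chi_3 + chi_4 (all other irreducibles have multiplicity 0).

Working: The character of a tensor product is the pointwise product (chi_5 * chi_5)(C) = chi_5(C) * chi_5(C):
  {1}: (2)*(2), {-1}: (-2)*(-2), {i,-i}: (0)*(0), {j,-j}: (0)*(0), {k,-k}: (0)*(0)
so (chi_5 * chi_5) takes values
  {1} -> 4, {-1} -> 4, {i,-i} -> 0, {j,-j} -> 0, {k,-k} -> 0.
Now take the inner product of this character with each irreducible chi from the table, <chi_5*chi_5, chi> = (1/8) sum_C |C| (chi_5*chi_5)(C) conj(chi(C)):
  <chi_5*chi_5, chi_1> = (1/8)[1*(4)*conj(1) + 1*(4)*conj(1) + 2*(0)*conj(1) + 2*(0)*conj(1) + 2*(0)*conj(1)]
      = (1/8)[(4) + (4) + (0) + (0) + (0)] = 8/8 = 1
  <chi_5*chi_5, chi_2> = (1/8)[1*(4)*conj(1) + 1*(4)*conj(1) + 2*(0)*conj(1) + 2*(0)*conj(-1) + 2*(0)*conj(-1)]
      = (1/8)[(4) + (4) + (0) + (0) + (0)] = 8/8 = 1
  <chi_5*chi_5, chi_3> = (1/8)[1*(4)*conj(1) + 1*(4)*conj(1) + 2*(0)*conj(-1) + 2*(0)*conj(1) + 2*(0)*conj(-1)]
      = (1/8)[(4) + (4) + (0) + (0) + (0)] = 8/8 = 1
  <chi_5*chi_5, chi_4> = (1/8)[1*(4)*conj(1) + 1*(4)*conj(1) + 2*(0)*conj(-1) + 2*(0)*conj(-1) + 2*(0)*conj(1)]
      = (1/8)[(4) + (4) + (0) + (0) + (0)] = 8/8 = 1
  <chi_5*chi_5, chi_5> = (1/8)[1*(4)*conj(2) + 1*(4)*conj(-2) + 2*(0)*conj(0) + 2*(0)*conj(0) + 2*(0)*conj(0)]
      = (1/8)[(8) + (-8) + (0) + (0) + (0)] = 0/8 = 0
Hence the multiplicities are chi_1: 1, chi_2: 1, chi_3: 1, chi_4: 1. Dimension check: dim(chi_5)*dim(chi_5) = 2*2 = 4 and sum (mult * dim) = 1*1 + 1*1 + 1*1 + 1*1 = 4.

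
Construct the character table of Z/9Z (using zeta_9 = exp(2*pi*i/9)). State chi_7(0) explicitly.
Character table of Z/9Z (irreps indexed chi_0,...,chi_8 with chi_k(m) = zeta_9^(k*m), zeta_9 = exp(2*pi*i/9)):
  irrep \ class  {0} (size 1)  {1} (size 1)    {2} (size 1)    {3} (size 1)    {4} (size 1)    {5} (size 1)    {6} (size 1)    {7} (size 1)    {8} (size 1)  
  chi_0          1             1               1               1               1               1               1               1               1             
  chi_1          1             exp(2*I*pi/9)   exp(4*I*pi/9)   exp(2*I*pi/3)   exp(8*I*pi/9)   exp(-8*I*pi/9)  exp(-2*I*pi/3)  exp(-4*I*pi/9)  exp(-2*I*pi/9)
  chi_2          1             exp(4*I*pi/9)   exp(8*I*pi/9)   exp(-2*I*pi/3)  exp(-2*I*pi/9)  exp(2*I*pi/9)   exp(2*I*pi/3)   exp(-8*I*pi/9)  exp(-4*I*pi/9)
  chi_3          1             exp(2*I*pi/3)   exp(-2*I*pi/3)  1               exp(2*I*pi/3)   exp(-2*I*pi/3)  1               exp(2*I*pi/3)   exp(-2*I*pi/3)
  chi_4          1             exp(8*I*pi/9)   exp(-2*I*pi/9)  exp(2*I*pi/3)   exp(-4*I*pi/9)  exp(4*I*pi/9)   exp(-2*I*pi/3)  exp(2*I*pi/9)   exp(-8*I*pi/9)
  chi_5          1             exp(-8*I*pi/9)  exp(2*I*pi/9)   exp(-2*I*pi/3)  exp(4*I*pi/9)   exp(-4*I*pi/9)  exp(2*I*pi/3)   exp(-2*I*pi/9)  exp(8*I*pi/9) 
  chi_6          1             exp(-2*I*pi/3)  exp(2*I*pi/3)   1               exp(-2*I*pi/3)  exp(2*I*pi/3)   1               exp(-2*I*pi/3)  exp(2*I*pi/3) 
  chi_7          1             exp(-4*I*pi/9)  exp(-8*I*pi/9)  exp(2*I*pi/3)   exp(2*I*pi/9)   exp(-2*I*pi/9)  exp(-2*I*pi/3)  exp(8*I*pi/9)   exp(4*I*pi/9) 
  chi_8          1             exp(-2*I*pi/9)  exp(-4*I*pi/9)  exp(-2*I*pi/3)  exp(-8*I*pi/9)  exp(8*I*pi/9)   exp(2*I*pi/3)   exp(4*I*pi/9)   exp(2*I*pi/9) 

Spot check: chi_7(0) = zeta_9^(7*0) = zeta_9^0 = 1.

Working: Z/9Z is abelian, so all 9 irreducible complex representations are 1-dimensional. They are given by chi_k(m) = zeta_9^(k*m) for k = 0,...,8. Row orthogonality: sum_m chi_k(m) conj(chi_l(m)) = 9 * [k = l].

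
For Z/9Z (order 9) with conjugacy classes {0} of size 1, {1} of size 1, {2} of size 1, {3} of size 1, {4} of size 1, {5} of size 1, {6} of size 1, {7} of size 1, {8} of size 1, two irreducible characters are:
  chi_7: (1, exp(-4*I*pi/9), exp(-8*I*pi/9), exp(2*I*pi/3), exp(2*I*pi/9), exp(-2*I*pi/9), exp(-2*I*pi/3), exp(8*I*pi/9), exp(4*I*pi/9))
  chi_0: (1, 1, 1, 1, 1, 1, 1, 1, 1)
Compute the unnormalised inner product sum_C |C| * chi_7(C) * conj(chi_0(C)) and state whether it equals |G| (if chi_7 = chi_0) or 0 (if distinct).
Sum = 0; so <chi_7, chi_0> = 0 (distinct irreducibles are orthogonal).

Details: Compute term by term over conjugacy classes (|C| * chi_7(C) * conj(chi_0(C))):
  1*(1)*conj(1) + 1*(exp(-4*I*pi/9))*conj(1) + 1*(exp(-8*I*pi/9))*conj(1) + 1*(exp(2*I*pi/3))*conj(1) + 1*(exp(2*I*pi/9))*conj(1) + 1*(exp(-2*I*pi/9))*conj(1) + 1*(exp(-2*I*pi/3))*conj(1) + 1*(exp(8*I*pi/9))*conj(1) + 1*(exp(4*I*pi/9))*conj(1)
  = (1) + (exp(-4*I*pi/9)) + (exp(-8*I*pi/9)) + (exp(2*I*pi/3)) + (exp(2*I*pi/9)) + (exp(-2*I*pi/9)) + (exp(-2*I*pi/3)) + (exp(8*I*pi/9)) + (exp(4*I*pi/9))
  = 0.
(Exp terms are combined using exp(i*s)*conj(exp(i*t)) = exp(i*(s-t)), and sums of them are collapsed using the identity that for every m > 1 the m distinct m-th roots of unity sum to 0, e.g. 1 + exp(2*I*pi/3) + exp(-2*I*pi/3) = 0.)
Dividing by |G| = 9 gives 0/9 = 0, matching the row-orthogonality relation <chi_7, chi_0> = [chi_7 = chi_0].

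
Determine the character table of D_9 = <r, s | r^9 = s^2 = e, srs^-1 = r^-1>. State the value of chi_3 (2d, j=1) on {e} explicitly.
Conjugacy classes: {e} of size 1, {r^1, r^8} of size 2, {r^2, r^7} of size 2, {r^3, r^6} of size 2, {r^4, r^5} of size 2, {s, sr, ..., sr^8} of size 9.
Character table:
  irrep \ class              {e} (size 1)  {r^1, r^8} (size 2)  {r^2, r^7} (size 2)  {r^3, r^6} (size 2)  {r^4, r^5} (size 2)  {s, sr, ..., sr^8} (size 9)
  chi_1 (triv)               1             1                    1                    1                    1                    1                          
  chi_2 (sign: r->1, s->-1)  1             1                    1                    1                    1                    -1                         
  chi_3 (2d, j=1)            2             2*cos(2*pi/9)        2*cos(4*pi/9)        -1                   -2*cos(pi/9)         0                          
  chi_4 (2d, j=2)            2             2*cos(4*pi/9)        -2*cos(pi/9)         -1                   2*cos(2*pi/9)        0                          
  chi_5 (2d, j=3)            2             -1                   -1                   2                    -1                   0                          
  chi_6 (2d, j=4)            2             -2*cos(pi/9)         2*cos(2*pi/9)        -1                   2*cos(4*pi/9)        0                          

Spot check: chi_3 (2d, j=1) on {e} = 2.

Working: D_9 has order 2*9 = 18 with 6 conjugacy classes, hence 6 irreducibles. Sum of squared dims 1 + 1 + 4 + 4 + 4 + 4 = 18 = |G|. Linear characters come from the abelianisation; the 2-dimensional irreps have character r^k -> 2*cos(2*pi*j*k/9), reflections -> 0.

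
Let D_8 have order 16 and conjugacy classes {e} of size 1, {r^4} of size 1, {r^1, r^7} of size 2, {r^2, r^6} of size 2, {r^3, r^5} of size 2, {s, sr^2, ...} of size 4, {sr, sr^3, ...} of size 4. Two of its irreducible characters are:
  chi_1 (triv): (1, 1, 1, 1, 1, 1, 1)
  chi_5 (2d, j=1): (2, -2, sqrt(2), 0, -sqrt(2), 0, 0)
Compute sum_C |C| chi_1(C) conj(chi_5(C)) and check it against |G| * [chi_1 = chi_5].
Sum = 0; so <chi_1, chi_5> = 0 (distinct irreducibles are orthogonal).

Working: Compute term by term over conjugacy classes (|C| * chi_1(C) * conj(chi_5(C))):
  1*(1)*conj(2) + 1*(1)*conj(-2) + 2*(1)*conj(sqrt(2)) + 2*(1)*conj(0) + 2*(1)*conj(-sqrt(2)) + 4*(1)*conj(0) + 4*(1)*conj(0)
  = (2) + (-2) + (2*sqrt(2)) + (0) + (-2*sqrt(2)) + (0) + (0)
  = 0.
Dividing by |G| = 16 gives 0/16 = 0, matching the row-orthogonality relation <chi_1, chi_5> = [chi_1 = chi_5].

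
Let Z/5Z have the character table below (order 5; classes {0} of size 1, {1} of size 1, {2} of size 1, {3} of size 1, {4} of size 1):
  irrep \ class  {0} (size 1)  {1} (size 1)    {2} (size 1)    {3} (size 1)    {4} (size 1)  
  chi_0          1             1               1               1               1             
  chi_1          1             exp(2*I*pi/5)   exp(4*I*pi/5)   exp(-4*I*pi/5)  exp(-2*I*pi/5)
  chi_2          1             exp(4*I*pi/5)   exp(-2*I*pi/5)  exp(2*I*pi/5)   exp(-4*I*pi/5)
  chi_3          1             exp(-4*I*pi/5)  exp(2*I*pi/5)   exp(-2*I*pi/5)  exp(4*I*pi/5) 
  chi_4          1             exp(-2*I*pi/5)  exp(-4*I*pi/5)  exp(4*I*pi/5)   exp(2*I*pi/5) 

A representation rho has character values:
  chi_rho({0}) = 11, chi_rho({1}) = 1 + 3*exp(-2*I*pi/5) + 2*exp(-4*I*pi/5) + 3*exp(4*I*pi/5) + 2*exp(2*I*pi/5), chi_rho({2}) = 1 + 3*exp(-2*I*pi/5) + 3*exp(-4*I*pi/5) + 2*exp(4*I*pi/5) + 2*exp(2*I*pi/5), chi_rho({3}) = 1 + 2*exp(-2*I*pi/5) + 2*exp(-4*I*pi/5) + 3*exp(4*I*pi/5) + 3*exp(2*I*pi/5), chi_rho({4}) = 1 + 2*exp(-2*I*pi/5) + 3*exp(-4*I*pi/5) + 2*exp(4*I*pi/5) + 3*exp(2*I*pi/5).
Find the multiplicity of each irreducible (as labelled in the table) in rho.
Multiplicities: chi_0: 1, chi_1: 2, chi_2: 3, chi_3: 2, chi_4: 3.

Explanation: Use <chi_rho, chi> = (1/|G|) sum_C |C| * chi_rho(C) * conj(chi(C)) with |G| = 5 for each irreducible chi in the table:
  <chi_rho, chi_0> = (1/5)[1*(11)*conj(1) + 1*(1 + 3*exp(-2*I*pi/5) + 2*exp(-4*I*pi/5) + 3*exp(4*I*pi/5) + 2*exp(2*I*pi/5))*conj(1) + 1*(1 + 3*exp(-2*I*pi/5) + 3*exp(-4*I*pi/5) + 2*exp(4*I*pi/5) + 2*exp(2*I*pi/5))*conj(1) + 1*(1 + 2*exp(-2*I*pi/5) + 2*exp(-4*I*pi/5) + 3*exp(4*I*pi/5) + 3*exp(2*I*pi/5))*conj(1) + 1*(1 + 2*exp(-2*I*pi/5) + 3*exp(-4*I*pi/5) + 2*exp(4*I*pi/5) + 3*exp(2*I*pi/5))*conj(1)]
      = (1/5)[(11) + (1 + 3*exp(-2*I*pi/5) + 2*exp(-4*I*pi/5) + 3*exp(4*I*pi/5) + 2*exp(2*I*pi/5)) + (1 + 3*exp(-2*I*pi/5) + 3*exp(-4*I*pi/5) + 2*exp(4*I*pi/5) + 2*exp(2*I*pi/5)) + (1 + 2*exp(-2*I*pi/5) + 2*exp(-4*I*pi/5) + 3*exp(4*I*pi/5) + 3*exp(2*I*pi/5)) + (1 + 2*exp(-2*I*pi/5) + 3*exp(-4*I*pi/5) + 2*exp(4*I*pi/5) + 3*exp(2*I*pi/5))] = 5/5 = 1
  <chi_rho, chi_1> = (1/5)[1*(11)*conj(1) + 1*(1 + 3*exp(-2*I*pi/5) + 2*exp(-4*I*pi/5) + 3*exp(4*I*pi/5) + 2*exp(2*I*pi/5))*conj(exp(2*I*pi/5)) + 1*(1 + 3*exp(-2*I*pi/5) + 3*exp(-4*I*pi/5) + 2*exp(4*I*pi/5) + 2*exp(2*I*pi/5))*conj(exp(4*I*pi/5)) + 1*(1 + 2*exp(-2*I*pi/5) + 2*exp(-4*I*pi/5) + 3*exp(4*I*pi/5) + 3*exp(2*I*pi/5))*conj(exp(-4*I*pi/5)) + 1*(1 + 2*exp(-2*I*pi/5) + 3*exp(-4*I*pi/5) + 2*exp(4*I*pi/5) + 3*exp(2*I*pi/5))*conj(exp(-2*I*pi/5))]
      = (1/5)[(11) + (2 + 3*exp(-4*I*pi/5) + exp(-2*I*pi/5) + 2*exp(4*I*pi/5) + 3*exp(2*I*pi/5)) + (2 + 2*exp(-2*I*pi/5) + exp(-4*I*pi/5) + 3*exp(4*I*pi/5) + 3*exp(2*I*pi/5)) + (2 + 3*exp(-2*I*pi/5) + 3*exp(-4*I*pi/5) + exp(4*I*pi/5) + 2*exp(2*I*pi/5)) + (2 + 3*exp(-2*I*pi/5) + 2*exp(-4*I*pi/5) + exp(2*I*pi/5) + 3*exp(4*I*pi/5))] = 10/5 = 2
  <chi_rho, chi_2> = (1/5)[1*(11)*conj(1) + 1*(1 + 3*exp(-2*I*pi/5) + 2*exp(-4*I*pi/5) + 3*exp(4*I*pi/5) + 2*exp(2*I*pi/5))*conj(exp(4*I*pi/5)) + 1*(1 + 3*exp(-2*I*pi/5) + 3*exp(-4*I*pi/5) + 2*exp(4*I*pi/5) + 2*exp(2*I*pi/5))*conj(exp(-2*I*pi/5)) + 1*(1 + 2*exp(-2*I*pi/5) + 2*exp(-4*I*pi/5) + 3*exp(4*I*pi/5) + 3*exp(2*I*pi/5))*conj(exp(2*I*pi/5)) + 1*(1 + 2*exp(-2*I*pi/5) + 3*exp(-4*I*pi/5) + 2*exp(4*I*pi/5) + 3*exp(2*I*pi/5))*conj(exp(-4*I*pi/5))]
      = (1/5)[(11) + (3 + 2*exp(-2*I*pi/5) + exp(-4*I*pi/5) + 3*exp(4*I*pi/5) + 2*exp(2*I*pi/5)) + (3 + 3*exp(-2*I*pi/5) + 2*exp(-4*I*pi/5) + exp(2*I*pi/5) + 2*exp(4*I*pi/5)) + (3 + 2*exp(-4*I*pi/5) + exp(-2*I*pi/5) + 2*exp(4*I*pi/5) + 3*exp(2*I*pi/5)) + (3 + 2*exp(-2*I*pi/5) + 3*exp(-4*I*pi/5) + exp(4*I*pi/5) + 2*exp(2*I*pi/5))] = 15/5 = 3
  <chi_rho, chi_3> = (1/5)[1*(11)*conj(1) + 1*(1 + 3*exp(-2*I*pi/5) + 2*exp(-4*I*pi/5) + 3*exp(4*I*pi/5) + 2*exp(2*I*pi/5))*conj(exp(-4*I*pi/5)) + 1*(1 + 3*exp(-2*I*pi/5) + 3*exp(-4*I*pi/5) + 2*exp(4*I*pi/5) + 2*exp(2*I*pi/5))*conj(exp(2*I*pi/5)) + 1*(1 + 2*exp(-2*I*pi/5) + 2*exp(-4*I*pi/5) + 3*exp(4*I*pi/5) + 3*exp(2*I*pi/5))*conj(exp(-2*I*pi/5)) + 1*(1 + 2*exp(-2*I*pi/5) + 3*exp(-4*I*pi/5) + 2*exp(4*I*pi/5) + 3*exp(2*I*pi/5))*conj(exp(4*I*pi/5))]
      = (1/5)[(11) + (2 + 3*exp(-2*I*pi/5) + 2*exp(-4*I*pi/5) + exp(4*I*pi/5) + 3*exp(2*I*pi/5)) + (2 + 3*exp(-4*I*pi/5) + exp(-2*I*pi/5) + 3*exp(4*I*pi/5) + 2*exp(2*I*pi/5)) + (2 + 2*exp(-2*I*pi/5) + 3*exp(-4*I*pi/5) + exp(2*I*pi/5) + 3*exp(4*I*pi/5)) + (2 + 3*exp(-2*I*pi/5) + exp(-4*I*pi/5) + 2*exp(4*I*pi/5) + 3*exp(2*I*pi/5))] = 10/5 = 2
  <chi_rho, chi_4> = (1/5)[1*(11)*conj(1) + 1*(1 + 3*exp(-2*I*pi/5) + 2*exp(-4*I*pi/5) + 3*exp(4*I*pi/5) + 2*exp(2*I*pi/5))*conj(exp(-2*I*pi/5)) + 1*(1 + 3*exp(-2*I*pi/5) + 3*exp(-4*I*pi/5) + 2*exp(4*I*pi/5) + 2*exp(2*I*pi/5))*conj(exp(-4*I*pi/5)) + 1*(1 + 2*exp(-2*I*pi/5) + 2*exp(-4*I*pi/5) + 3*exp(4*I*pi/5) + 3*exp(2*I*pi/5))*conj(exp(4*I*pi/5)) + 1*(1 + 2*exp(-2*I*pi/5) + 3*exp(-4*I*pi/5) + 2*exp(4*I*pi/5) + 3*exp(2*I*pi/5))*conj(exp(2*I*pi/5))]
      = (1/5)[(11) + (3 + 2*exp(-2*I*pi/5) + 3*exp(-4*I*pi/5) + exp(2*I*pi/5) + 2*exp(4*I*pi/5)) + (3 + 2*exp(-2*I*pi/5) + 2*exp(-4*I*pi/5) + exp(4*I*pi/5) + 3*exp(2*I*pi/5)) + (3 + 3*exp(-2*I*pi/5) + exp(-4*I*pi/5) + 2*exp(4*I*pi/5) + 2*exp(2*I*pi/5)) + (3 + 2*exp(-4*I*pi/5) + exp(-2*I*pi/5) + 3*exp(4*I*pi/5) + 2*exp(2*I*pi/5))] = 15/5 = 3
(Exp terms are combined using exp(i*s)*conj(exp(i*t)) = exp(i*(s-t)), and sums of them are collapsed using the identity that for every m > 1 the m distinct m-th roots of unity sum to 0, e.g. 1 + exp(2*I*pi/3) + exp(-2*I*pi/3) = 0.)
Dimension check: dim(rho) = sum (mult * dim) = 1*1 + 2*1 + 3*1 + 2*1 + 3*1 = 11 = chi_rho(e) = 11.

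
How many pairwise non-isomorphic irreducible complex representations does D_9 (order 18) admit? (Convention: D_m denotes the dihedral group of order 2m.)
6

Working: The number of irreducible complex representations of a finite group equals its number of conjugacy classes. D_9 has 6 conjugacy classes ((n+3)/2 for n odd), so D_9 (order 18) has exactly 6 irreducible complex representations.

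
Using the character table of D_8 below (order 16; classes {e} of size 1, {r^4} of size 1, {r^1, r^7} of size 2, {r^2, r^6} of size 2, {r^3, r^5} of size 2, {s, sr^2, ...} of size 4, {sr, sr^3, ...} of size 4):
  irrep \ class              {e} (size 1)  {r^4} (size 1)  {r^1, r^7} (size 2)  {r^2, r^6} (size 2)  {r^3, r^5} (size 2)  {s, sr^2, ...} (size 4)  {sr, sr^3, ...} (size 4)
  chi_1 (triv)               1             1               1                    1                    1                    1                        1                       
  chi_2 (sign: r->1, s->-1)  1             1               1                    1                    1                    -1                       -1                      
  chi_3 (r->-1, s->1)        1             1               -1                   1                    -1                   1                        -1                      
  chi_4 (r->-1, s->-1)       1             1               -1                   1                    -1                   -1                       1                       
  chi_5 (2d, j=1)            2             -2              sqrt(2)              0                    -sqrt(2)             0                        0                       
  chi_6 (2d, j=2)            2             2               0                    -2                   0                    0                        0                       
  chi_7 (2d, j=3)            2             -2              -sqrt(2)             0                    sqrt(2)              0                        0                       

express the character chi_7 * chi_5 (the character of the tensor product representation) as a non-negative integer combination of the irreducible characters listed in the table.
chi_7 tensor chi_5 = chi_3 + chi_4 + chi_6 (all other irreducibles have multiplicity 0).

Working: The character of a tensor product is the pointwise product (chi_7 * chi_5)(C) = chi_7(C) * chi_5(C):
  {e}: (2)*(2), {r^4}: (-2)*(-2), {r^1, r^7}: (-sqrt(2))*(sqrt(2)), {r^2, r^6}: (0)*(0), {r^3, r^5}: (sqrt(2))*(-sqrt(2)), {s, sr^2, ...}: (0)*(0), {sr, sr^3, ...}: (0)*(0)
so (chi_7 * chi_5) takes values
  {e} -> 4, {r^4} -> 4, {r^1, r^7} -> -2, {r^2, r^6} -> 0, {r^3, r^5} -> -2, {s, sr^2, ...} -> 0, {sr, sr^3, ...} -> 0.
Now take the inner product of this character with each irreducible chi from the table, <chi_7*chi_5, chi> = (1/16) sum_C |C| (chi_7*chi_5)(C) conj(chi(C)):
  <chi_7*chi_5, chi_1> = (1/16)[1*(4)*conj(1) + 1*(4)*conj(1) + 2*(-2)*conj(1) + 2*(0)*conj(1) + 2*(-2)*conj(1) + 4*(0)*conj(1) + 4*(0)*conj(1)]
      = (1/16)[(4) + (4) + (-4) + (0) + (-4) + (0) + (0)] = 0/16 = 0
  <chi_7*chi_5, chi_2> = (1/16)[1*(4)*conj(1) + 1*(4)*conj(1) + 2*(-2)*conj(1) + 2*(0)*conj(1) + 2*(-2)*conj(1) + 4*(0)*conj(-1) + 4*(0)*conj(-1)]
      = (1/16)[(4) + (4) + (-4) + (0) + (-4) + (0) + (0)] = 0/16 = 0
  <chi_7*chi_5, chi_3> = (1/16)[1*(4)*conj(1) + 1*(4)*conj(1) + 2*(-2)*conj(-1) + 2*(0)*conj(1) + 2*(-2)*conj(-1) + 4*(0)*conj(1) + 4*(0)*conj(-1)]
      = (1/16)[(4) + (4) + (4) + (0) + (4) + (0) + (0)] = 16/16 = 1
  <chi_7*chi_5, chi_4> = (1/16)[1*(4)*conj(1) + 1*(4)*conj(1) + 2*(-2)*conj(-1) + 2*(0)*conj(1) + 2*(-2)*conj(-1) + 4*(0)*conj(-1) + 4*(0)*conj(1)]
      = (1/16)[(4) + (4) + (4) + (0) + (4) + (0) + (0)] = 16/16 = 1
  <chi_7*chi_5, chi_5> = (1/16)[1*(4)*conj(2) + 1*(4)*conj(-2) + 2*(-2)*conj(sqrt(2)) + 2*(0)*conj(0) + 2*(-2)*conj(-sqrt(2)) + 4*(0)*conj(0) + 4*(0)*conj(0)]
      = (1/16)[(8) + (-8) + (-4*sqrt(2)) + (0) + (4*sqrt(2)) + (0) + (0)] = 0/16 = 0
  <chi_7*chi_5, chi_6> = (1/16)[1*(4)*conj(2) + 1*(4)*conj(2) + 2*(-2)*conj(0) + 2*(0)*conj(-2) + 2*(-2)*conj(0) + 4*(0)*conj(0) + 4*(0)*conj(0)]
      = (1/16)[(8) + (8) + (0) + (0) + (0) + (0) + (0)] = 16/16 = 1
  <chi_7*chi_5, chi_7> = (1/16)[1*(4)*conj(2) + 1*(4)*conj(-2) + 2*(-2)*conj(-sqrt(2)) + 2*(0)*conj(0) + 2*(-2)*conj(sqrt(2)) + 4*(0)*conj(0) + 4*(0)*conj(0)]
      = (1/16)[(8) + (-8) + (4*sqrt(2)) + (0) + (-4*sqrt(2)) + (0) + (0)] = 0/16 = 0
Hence the multiplicities are chi_3: 1, chi_4: 1, chi_6: 1. Dimension check: dim(chi_7)*dim(chi_5) = 2*2 = 4 and sum (mult * dim) = 1*1 + 1*1 + 1*2 = 4.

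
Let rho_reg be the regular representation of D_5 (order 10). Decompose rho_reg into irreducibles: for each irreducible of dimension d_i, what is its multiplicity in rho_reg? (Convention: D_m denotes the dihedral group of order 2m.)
Each irreducible V_i of dimension d_i appears with multiplicity d_i, i.e. rho_reg = (direct sum over all irreducibles V_i) d_i V_i. The irreducible dimensions for D_5 are 1, 1, 2, 2: 2 irreducibles of dimension 1, each with multiplicity 1; 2 irreducibles of dimension 2, each with multiplicity 2. Total dimension 2*1*1 + 2*2*2 = 10 = |G|.

Solution. General theorem: in the regular representation of a finite group G, each irreducible appears with multiplicity equal to its dimension. Check: dim(rho_reg) = sum d_i^2 = 1 + 1 + 4 + 4 = 10 = |G|.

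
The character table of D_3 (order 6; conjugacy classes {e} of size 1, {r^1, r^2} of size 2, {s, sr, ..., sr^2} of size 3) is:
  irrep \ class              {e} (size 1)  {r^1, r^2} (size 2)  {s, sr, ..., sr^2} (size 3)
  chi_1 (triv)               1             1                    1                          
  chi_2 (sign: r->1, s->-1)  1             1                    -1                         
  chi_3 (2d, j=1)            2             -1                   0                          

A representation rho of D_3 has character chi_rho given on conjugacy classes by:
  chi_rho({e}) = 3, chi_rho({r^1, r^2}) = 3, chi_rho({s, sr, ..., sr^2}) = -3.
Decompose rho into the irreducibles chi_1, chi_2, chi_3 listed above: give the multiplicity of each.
Multiplicities: chi_1: 0, chi_2: 3, chi_3: 0.

Reasoning: Use <chi_rho, chi> = (1/|G|) sum_C |C| * chi_rho(C) * conj(chi(C)) with |G| = 6 for each irreducible chi in the table:
  <chi_rho, chi_1> = (1/6)[1*(3)*conj(1) + 2*(3)*conj(1) + 3*(-3)*conj(1)]
      = (1/6)[(3) + (6) + (-9)] = 0/6 = 0
  <chi_rho, chi_2> = (1/6)[1*(3)*conj(1) + 2*(3)*conj(1) + 3*(-3)*conj(-1)]
      = (1/6)[(3) + (6) + (9)] = 18/6 = 3
  <chi_rho, chi_3> = (1/6)[1*(3)*conj(2) + 2*(3)*conj(-1) + 3*(-3)*conj(0)]
      = (1/6)[(6) + (-6) + (0)] = 0/6 = 0
Dimension check: dim(rho) = sum (mult * dim) = 0*1 + 3*1 + 0*2 = 3 = chi_rho(e) = 3.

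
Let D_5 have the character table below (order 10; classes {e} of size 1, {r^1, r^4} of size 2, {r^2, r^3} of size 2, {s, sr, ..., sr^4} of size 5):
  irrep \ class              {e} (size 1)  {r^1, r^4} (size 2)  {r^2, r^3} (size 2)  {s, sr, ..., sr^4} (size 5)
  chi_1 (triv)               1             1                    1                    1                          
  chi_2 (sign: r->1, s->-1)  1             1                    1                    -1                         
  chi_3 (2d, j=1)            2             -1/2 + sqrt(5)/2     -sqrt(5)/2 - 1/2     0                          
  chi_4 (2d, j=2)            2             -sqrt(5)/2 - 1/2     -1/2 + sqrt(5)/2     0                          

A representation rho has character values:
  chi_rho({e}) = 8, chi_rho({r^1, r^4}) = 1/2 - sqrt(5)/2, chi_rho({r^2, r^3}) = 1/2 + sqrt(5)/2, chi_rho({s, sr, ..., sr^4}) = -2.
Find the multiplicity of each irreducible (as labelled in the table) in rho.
Multiplicities: chi_1: 0, chi_2: 2, chi_3: 1, chi_4: 2.

Justification: Use <chi_rho, chi> = (1/|G|) sum_C |C| * chi_rho(C) * conj(chi(C)) with |G| = 10 for each irreducible chi in the table:
  <chi_rho, chi_1> = (1/10)[1*(8)*conj(1) + 2*(1/2 - sqrt(5)/2)*conj(1) + 2*(1/2 + sqrt(5)/2)*conj(1) + 5*(-2)*conj(1)]
      = (1/10)[(8) + (1 - sqrt(5)) + (1 + sqrt(5)) + (-10)] = 0/10 = 0
  <chi_rho, chi_2> = (1/10)[1*(8)*conj(1) + 2*(1/2 - sqrt(5)/2)*conj(1) + 2*(1/2 + sqrt(5)/2)*conj(1) + 5*(-2)*conj(-1)]
      = (1/10)[(8) + (1 - sqrt(5)) + (1 + sqrt(5)) + (10)] = 20/10 = 2
  <chi_rho, chi_3> = (1/10)[1*(8)*conj(2) + 2*(1/2 - sqrt(5)/2)*conj(-1/2 + sqrt(5)/2) + 2*(1/2 + sqrt(5)/2)*conj(-sqrt(5)/2 - 1/2) + 5*(-2)*conj(0)]
      = (1/10)[(16) + (-3 + sqrt(5)) + (-3 - sqrt(5)) + (0)] = 10/10 = 1
  <chi_rho, chi_4> = (1/10)[1*(8)*conj(2) + 2*(1/2 - sqrt(5)/2)*conj(-sqrt(5)/2 - 1/2) + 2*(1/2 + sqrt(5)/2)*conj(-1/2 + sqrt(5)/2) + 5*(-2)*conj(0)]
      = (1/10)[(16) + (2) + (2) + (0)] = 20/10 = 2
Dimension check: dim(rho) = sum (mult * dim) = 0*1 + 2*1 + 1*2 + 2*2 = 8 = chi_rho(e) = 8.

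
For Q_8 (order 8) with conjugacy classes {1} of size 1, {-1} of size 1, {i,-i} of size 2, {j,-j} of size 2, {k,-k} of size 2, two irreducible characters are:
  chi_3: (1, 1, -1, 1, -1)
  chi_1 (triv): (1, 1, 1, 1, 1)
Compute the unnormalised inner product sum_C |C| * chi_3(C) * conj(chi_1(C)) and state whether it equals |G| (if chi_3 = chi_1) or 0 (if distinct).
Sum = 0; so <chi_3, chi_1> = 0 (distinct irreducibles are orthogonal).

Compute term by term over conjugacy classes (|C| * chi_3(C) * conj(chi_1(C))):
  1*(1)*conj(1) + 1*(1)*conj(1) + 2*(-1)*conj(1) + 2*(1)*conj(1) + 2*(-1)*conj(1)
  = (1) + (1) + (-2) + (2) + (-2)
  = 0.
Dividing by |G| = 8 gives 0/8 = 0, matching the row-orthogonality relation <chi_3, chi_1> = [chi_3 = chi_1].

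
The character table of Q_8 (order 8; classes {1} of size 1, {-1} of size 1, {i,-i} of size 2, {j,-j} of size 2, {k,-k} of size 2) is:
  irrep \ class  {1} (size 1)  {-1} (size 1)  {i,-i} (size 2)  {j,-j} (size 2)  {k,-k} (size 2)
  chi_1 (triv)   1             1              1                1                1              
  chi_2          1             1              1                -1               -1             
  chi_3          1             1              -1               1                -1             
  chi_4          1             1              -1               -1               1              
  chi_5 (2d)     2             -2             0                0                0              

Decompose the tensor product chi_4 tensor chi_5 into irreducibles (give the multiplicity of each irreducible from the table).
chi_4 tensor chi_5 = chi_5 (all other irreducibles have multiplicity 0).

The character of a tensor product is the pointwise product (chi_4 * chi_5)(C) = chi_4(C) * chi_5(C):
  {1}: (1)*(2), {-1}: (1)*(-2), {i,-i}: (-1)*(0), {j,-j}: (-1)*(0), {k,-k}: (1)*(0)
so (chi_4 * chi_5) takes values
  {1} -> 2, {-1} -> -2, {i,-i} -> 0, {j,-j} -> 0, {k,-k} -> 0.
Now take the inner product of this character with each irreducible chi from the table, <chi_4*chi_5, chi> = (1/8) sum_C |C| (chi_4*chi_5)(C) conj(chi(C)):
  <chi_4*chi_5, chi_1> = (1/8)[1*(2)*conj(1) + 1*(-2)*conj(1) + 2*(0)*conj(1) + 2*(0)*conj(1) + 2*(0)*conj(1)]
      = (1/8)[(2) + (-2) + (0) + (0) + (0)] = 0/8 = 0
  <chi_4*chi_5, chi_2> = (1/8)[1*(2)*conj(1) + 1*(-2)*conj(1) + 2*(0)*conj(1) + 2*(0)*conj(-1) + 2*(0)*conj(-1)]
      = (1/8)[(2) + (-2) + (0) + (0) + (0)] = 0/8 = 0
  <chi_4*chi_5, chi_3> = (1/8)[1*(2)*conj(1) + 1*(-2)*conj(1) + 2*(0)*conj(-1) + 2*(0)*conj(1) + 2*(0)*conj(-1)]
      = (1/8)[(2) + (-2) + (0) + (0) + (0)] = 0/8 = 0
  <chi_4*chi_5, chi_4> = (1/8)[1*(2)*conj(1) + 1*(-2)*conj(1) + 2*(0)*conj(-1) + 2*(0)*conj(-1) + 2*(0)*conj(1)]
      = (1/8)[(2) + (-2) + (0) + (0) + (0)] = 0/8 = 0
  <chi_4*chi_5, chi_5> = (1/8)[1*(2)*conj(2) + 1*(-2)*conj(-2) + 2*(0)*conj(0) + 2*(0)*conj(0) + 2*(0)*conj(0)]
      = (1/8)[(4) + (4) + (0) + (0) + (0)] = 8/8 = 1
Hence the multiplicities are chi_5: 1. Dimension check: dim(chi_4)*dim(chi_5) = 1*2 = 2 and sum (mult * dim) = 1*2 = 2.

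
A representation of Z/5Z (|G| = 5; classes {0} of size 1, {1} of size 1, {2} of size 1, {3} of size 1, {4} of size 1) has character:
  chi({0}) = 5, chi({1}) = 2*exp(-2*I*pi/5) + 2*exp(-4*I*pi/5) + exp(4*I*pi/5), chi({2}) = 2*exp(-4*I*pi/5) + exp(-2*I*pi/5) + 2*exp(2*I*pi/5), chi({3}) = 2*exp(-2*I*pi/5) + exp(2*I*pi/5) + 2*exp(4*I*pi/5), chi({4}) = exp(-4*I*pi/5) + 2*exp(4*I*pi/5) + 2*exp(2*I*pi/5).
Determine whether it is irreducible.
Not irreducible (reducible): <chi, chi> = 9 > 1.

Explanation: <chi, chi> = (1/|G|) sum_C |C| * |chi(C)|^2 = (1/5)[1*|5|^2 + 1*|2*exp(-2*I*pi/5) + 2*exp(-4*I*pi/5) + exp(4*I*pi/5)|^2 + 1*|2*exp(-4*I*pi/5) + exp(-2*I*pi/5) + 2*exp(2*I*pi/5)|^2 + 1*|2*exp(-2*I*pi/5) + exp(2*I*pi/5) + 2*exp(4*I*pi/5)|^2 + 1*|exp(-4*I*pi/5) + 2*exp(4*I*pi/5) + 2*exp(2*I*pi/5)|^2]
  = (1/5)[(25) + (9 + 6*exp(-2*I*pi/5) + 2*exp(-4*I*pi/5) + 2*exp(4*I*pi/5) + 6*exp(2*I*pi/5)) + (9 + 6*exp(-4*I*pi/5) + 2*exp(-2*I*pi/5) + 2*exp(2*I*pi/5) + 6*exp(4*I*pi/5)) + (9 + 6*exp(-4*I*pi/5) + 2*exp(-2*I*pi/5) + 2*exp(2*I*pi/5) + 6*exp(4*I*pi/5)) + (9 + 6*exp(-2*I*pi/5) + 2*exp(-4*I*pi/5) + 2*exp(4*I*pi/5) + 6*exp(2*I*pi/5))] = 45/5 = 9.
(Exp terms are combined using exp(i*s)*conj(exp(i*t)) = exp(i*(s-t)), and sums of them are collapsed using the identity that for every m > 1 the m distinct m-th roots of unity sum to 0, e.g. 1 + exp(2*I*pi/3) + exp(-2*I*pi/3) = 0.)
A character is irreducible iff <chi, chi> = 1, so this representation is reducible.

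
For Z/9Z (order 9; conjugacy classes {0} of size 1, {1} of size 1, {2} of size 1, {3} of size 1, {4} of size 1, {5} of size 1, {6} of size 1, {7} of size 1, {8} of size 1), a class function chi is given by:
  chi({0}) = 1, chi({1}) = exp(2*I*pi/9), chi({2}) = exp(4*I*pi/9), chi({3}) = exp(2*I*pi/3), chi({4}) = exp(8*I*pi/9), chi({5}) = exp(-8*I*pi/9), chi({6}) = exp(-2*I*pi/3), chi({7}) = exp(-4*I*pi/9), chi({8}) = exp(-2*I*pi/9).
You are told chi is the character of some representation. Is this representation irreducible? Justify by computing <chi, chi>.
Irreducible: <chi, chi> = 1.

Working: <chi, chi> = (1/|G|) sum_C |C| * |chi(C)|^2 = (1/9)[1*|1|^2 + 1*|exp(2*I*pi/9)|^2 + 1*|exp(4*I*pi/9)|^2 + 1*|exp(2*I*pi/3)|^2 + 1*|exp(8*I*pi/9)|^2 + 1*|exp(-8*I*pi/9)|^2 + 1*|exp(-2*I*pi/3)|^2 + 1*|exp(-4*I*pi/9)|^2 + 1*|exp(-2*I*pi/9)|^2]
  = (1/9)[(1) + (1) + (1) + (1) + (1) + (1) + (1) + (1) + (1)] = 9/9 = 1.
(Exp terms are combined using exp(i*s)*conj(exp(i*t)) = exp(i*(s-t)), and sums of them are collapsed using the identity that for every m > 1 the m distinct m-th roots of unity sum to 0, e.g. 1 + exp(2*I*pi/3) + exp(-2*I*pi/3) = 0.)
A character is irreducible iff <chi, chi> = 1, so this representation is irreducible.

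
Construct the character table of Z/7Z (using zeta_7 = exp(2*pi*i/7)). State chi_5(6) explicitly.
Character table of Z/7Z (irreps indexed chi_0,...,chi_6 with chi_k(m) = zeta_7^(k*m), zeta_7 = exp(2*pi*i/7)):
  irrep \ class  {0} (size 1)  {1} (size 1)    {2} (size 1)    {3} (size 1)    {4} (size 1)    {5} (size 1)    {6} (size 1)  
  chi_0          1             1               1               1               1               1               1             
  chi_1          1             exp(2*I*pi/7)   exp(4*I*pi/7)   exp(6*I*pi/7)   exp(-6*I*pi/7)  exp(-4*I*pi/7)  exp(-2*I*pi/7)
  chi_2          1             exp(4*I*pi/7)   exp(-6*I*pi/7)  exp(-2*I*pi/7)  exp(2*I*pi/7)   exp(6*I*pi/7)   exp(-4*I*pi/7)
  chi_3          1             exp(6*I*pi/7)   exp(-2*I*pi/7)  exp(4*I*pi/7)   exp(-4*I*pi/7)  exp(2*I*pi/7)   exp(-6*I*pi/7)
  chi_4          1             exp(-6*I*pi/7)  exp(2*I*pi/7)   exp(-4*I*pi/7)  exp(4*I*pi/7)   exp(-2*I*pi/7)  exp(6*I*pi/7) 
  chi_5          1             exp(-4*I*pi/7)  exp(6*I*pi/7)   exp(2*I*pi/7)   exp(-2*I*pi/7)  exp(-6*I*pi/7)  exp(4*I*pi/7) 
  chi_6          1             exp(-2*I*pi/7)  exp(-4*I*pi/7)  exp(-6*I*pi/7)  exp(6*I*pi/7)   exp(4*I*pi/7)   exp(2*I*pi/7) 

Spot check: chi_5(6) = zeta_7^(5*6) = zeta_7^30 = exp(4*I*pi/7).

Reasoning: Z/7Z is abelian, so all 7 irreducible complex representations are 1-dimensional. They are given by chi_k(m) = zeta_7^(k*m) for k = 0,...,6. Row orthogonality: sum_m chi_k(m) conj(chi_l(m)) = 7 * [k = l].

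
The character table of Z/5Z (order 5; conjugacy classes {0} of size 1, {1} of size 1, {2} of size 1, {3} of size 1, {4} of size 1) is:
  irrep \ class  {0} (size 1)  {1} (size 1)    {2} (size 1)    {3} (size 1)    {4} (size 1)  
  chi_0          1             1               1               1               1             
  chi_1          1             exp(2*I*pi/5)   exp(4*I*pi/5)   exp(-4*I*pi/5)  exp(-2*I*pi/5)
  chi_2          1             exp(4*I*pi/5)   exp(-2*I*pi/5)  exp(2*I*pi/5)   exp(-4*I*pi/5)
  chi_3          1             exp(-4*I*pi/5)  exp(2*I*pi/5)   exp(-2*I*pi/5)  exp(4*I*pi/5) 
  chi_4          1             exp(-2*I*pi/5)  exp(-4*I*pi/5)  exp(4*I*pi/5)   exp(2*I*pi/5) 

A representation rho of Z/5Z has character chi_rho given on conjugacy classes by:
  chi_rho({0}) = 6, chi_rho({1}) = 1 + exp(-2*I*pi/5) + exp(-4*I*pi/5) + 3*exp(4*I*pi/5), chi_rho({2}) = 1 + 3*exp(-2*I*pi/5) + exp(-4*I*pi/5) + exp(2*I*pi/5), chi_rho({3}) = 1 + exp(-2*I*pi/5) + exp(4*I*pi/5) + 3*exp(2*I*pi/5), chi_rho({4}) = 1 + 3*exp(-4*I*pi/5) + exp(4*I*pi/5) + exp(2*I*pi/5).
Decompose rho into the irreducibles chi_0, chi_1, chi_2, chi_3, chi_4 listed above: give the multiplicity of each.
Multiplicities: chi_0: 1, chi_1: 0, chi_2: 3, chi_3: 1, chi_4: 1.

Derivation: Use <chi_rho, chi> = (1/|G|) sum_C |C| * chi_rho(C) * conj(chi(C)) with |G| = 5 for each irreducible chi in the table:
  <chi_rho, chi_0> = (1/5)[1*(6)*conj(1) + 1*(1 + exp(-2*I*pi/5) + exp(-4*I*pi/5) + 3*exp(4*I*pi/5))*conj(1) + 1*(1 + 3*exp(-2*I*pi/5) + exp(-4*I*pi/5) + exp(2*I*pi/5))*conj(1) + 1*(1 + exp(-2*I*pi/5) + exp(4*I*pi/5) + 3*exp(2*I*pi/5))*conj(1) + 1*(1 + 3*exp(-4*I*pi/5) + exp(4*I*pi/5) + exp(2*I*pi/5))*conj(1)]
      = (1/5)[(6) + (1 + exp(-2*I*pi/5) + exp(-4*I*pi/5) + 3*exp(4*I*pi/5)) + (1 + 3*exp(-2*I*pi/5) + exp(-4*I*pi/5) + exp(2*I*pi/5)) + (1 + exp(-2*I*pi/5) + exp(4*I*pi/5) + 3*exp(2*I*pi/5)) + (1 + 3*exp(-4*I*pi/5) + exp(4*I*pi/5) + exp(2*I*pi/5))] = 5/5 = 1
  <chi_rho, chi_1> = (1/5)[1*(6)*conj(1) + 1*(1 + exp(-2*I*pi/5) + exp(-4*I*pi/5) + 3*exp(4*I*pi/5))*conj(exp(2*I*pi/5)) + 1*(1 + 3*exp(-2*I*pi/5) + exp(-4*I*pi/5) + exp(2*I*pi/5))*conj(exp(4*I*pi/5)) + 1*(1 + exp(-2*I*pi/5) + exp(4*I*pi/5) + 3*exp(2*I*pi/5))*conj(exp(-4*I*pi/5)) + 1*(1 + 3*exp(-4*I*pi/5) + exp(4*I*pi/5) + exp(2*I*pi/5))*conj(exp(-2*I*pi/5))]
      = (1/5)[(6) + (exp(-2*I*pi/5) + exp(-4*I*pi/5) + exp(4*I*pi/5) + 3*exp(2*I*pi/5)) + (exp(-2*I*pi/5) + exp(-4*I*pi/5) + exp(2*I*pi/5) + 3*exp(4*I*pi/5)) + (3*exp(-4*I*pi/5) + exp(-2*I*pi/5) + exp(4*I*pi/5) + exp(2*I*pi/5)) + (3*exp(-2*I*pi/5) + exp(-4*I*pi/5) + exp(4*I*pi/5) + exp(2*I*pi/5))] = 0/5 = 0
  <chi_rho, chi_2> = (1/5)[1*(6)*conj(1) + 1*(1 + exp(-2*I*pi/5) + exp(-4*I*pi/5) + 3*exp(4*I*pi/5))*conj(exp(4*I*pi/5)) + 1*(1 + 3*exp(-2*I*pi/5) + exp(-4*I*pi/5) + exp(2*I*pi/5))*conj(exp(-2*I*pi/5)) + 1*(1 + exp(-2*I*pi/5) + exp(4*I*pi/5) + 3*exp(2*I*pi/5))*conj(exp(2*I*pi/5)) + 1*(1 + 3*exp(-4*I*pi/5) + exp(4*I*pi/5) + exp(2*I*pi/5))*conj(exp(-4*I*pi/5))]
      = (1/5)[(6) + (3 + exp(-4*I*pi/5) + exp(4*I*pi/5) + exp(2*I*pi/5)) + (3 + exp(-2*I*pi/5) + exp(4*I*pi/5) + exp(2*I*pi/5)) + (3 + exp(-2*I*pi/5) + exp(-4*I*pi/5) + exp(2*I*pi/5)) + (3 + exp(-2*I*pi/5) + exp(-4*I*pi/5) + exp(4*I*pi/5))] = 15/5 = 3
  <chi_rho, chi_3> = (1/5)[1*(6)*conj(1) + 1*(1 + exp(-2*I*pi/5) + exp(-4*I*pi/5) + 3*exp(4*I*pi/5))*conj(exp(-4*I*pi/5)) + 1*(1 + 3*exp(-2*I*pi/5) + exp(-4*I*pi/5) + exp(2*I*pi/5))*conj(exp(2*I*pi/5)) + 1*(1 + exp(-2*I*pi/5) + exp(4*I*pi/5) + 3*exp(2*I*pi/5))*conj(exp(-2*I*pi/5)) + 1*(1 + 3*exp(-4*I*pi/5) + exp(4*I*pi/5) + exp(2*I*pi/5))*conj(exp(4*I*pi/5))]
      = (1/5)[(6) + (1 + 3*exp(-2*I*pi/5) + exp(4*I*pi/5) + exp(2*I*pi/5)) + (1 + 3*exp(-4*I*pi/5) + exp(-2*I*pi/5) + exp(4*I*pi/5)) + (1 + exp(-4*I*pi/5) + exp(2*I*pi/5) + 3*exp(4*I*pi/5)) + (1 + exp(-2*I*pi/5) + exp(-4*I*pi/5) + 3*exp(2*I*pi/5))] = 5/5 = 1
  <chi_rho, chi_4> = (1/5)[1*(6)*conj(1) + 1*(1 + exp(-2*I*pi/5) + exp(-4*I*pi/5) + 3*exp(4*I*pi/5))*conj(exp(-2*I*pi/5)) + 1*(1 + 3*exp(-2*I*pi/5) + exp(-4*I*pi/5) + exp(2*I*pi/5))*conj(exp(-4*I*pi/5)) + 1*(1 + exp(-2*I*pi/5) + exp(4*I*pi/5) + 3*exp(2*I*pi/5))*conj(exp(4*I*pi/5)) + 1*(1 + 3*exp(-4*I*pi/5) + exp(4*I*pi/5) + exp(2*I*pi/5))*conj(exp(2*I*pi/5))]
      = (1/5)[(6) + (1 + 3*exp(-4*I*pi/5) + exp(-2*I*pi/5) + exp(2*I*pi/5)) + (1 + exp(-4*I*pi/5) + exp(4*I*pi/5) + 3*exp(2*I*pi/5)) + (1 + 3*exp(-2*I*pi/5) + exp(-4*I*pi/5) + exp(4*I*pi/5)) + (1 + exp(-2*I*pi/5) + exp(2*I*pi/5) + 3*exp(4*I*pi/5))] = 5/5 = 1
(Exp terms are combined using exp(i*s)*conj(exp(i*t)) = exp(i*(s-t)), and sums of them are collapsed using the identity that for every m > 1 the m distinct m-th roots of unity sum to 0, e.g. 1 + exp(2*I*pi/3) + exp(-2*I*pi/3) = 0.)
Dimension check: dim(rho) = sum (mult * dim) = 1*1 + 0*1 + 3*1 + 1*1 + 1*1 = 6 = chi_rho(e) = 6.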